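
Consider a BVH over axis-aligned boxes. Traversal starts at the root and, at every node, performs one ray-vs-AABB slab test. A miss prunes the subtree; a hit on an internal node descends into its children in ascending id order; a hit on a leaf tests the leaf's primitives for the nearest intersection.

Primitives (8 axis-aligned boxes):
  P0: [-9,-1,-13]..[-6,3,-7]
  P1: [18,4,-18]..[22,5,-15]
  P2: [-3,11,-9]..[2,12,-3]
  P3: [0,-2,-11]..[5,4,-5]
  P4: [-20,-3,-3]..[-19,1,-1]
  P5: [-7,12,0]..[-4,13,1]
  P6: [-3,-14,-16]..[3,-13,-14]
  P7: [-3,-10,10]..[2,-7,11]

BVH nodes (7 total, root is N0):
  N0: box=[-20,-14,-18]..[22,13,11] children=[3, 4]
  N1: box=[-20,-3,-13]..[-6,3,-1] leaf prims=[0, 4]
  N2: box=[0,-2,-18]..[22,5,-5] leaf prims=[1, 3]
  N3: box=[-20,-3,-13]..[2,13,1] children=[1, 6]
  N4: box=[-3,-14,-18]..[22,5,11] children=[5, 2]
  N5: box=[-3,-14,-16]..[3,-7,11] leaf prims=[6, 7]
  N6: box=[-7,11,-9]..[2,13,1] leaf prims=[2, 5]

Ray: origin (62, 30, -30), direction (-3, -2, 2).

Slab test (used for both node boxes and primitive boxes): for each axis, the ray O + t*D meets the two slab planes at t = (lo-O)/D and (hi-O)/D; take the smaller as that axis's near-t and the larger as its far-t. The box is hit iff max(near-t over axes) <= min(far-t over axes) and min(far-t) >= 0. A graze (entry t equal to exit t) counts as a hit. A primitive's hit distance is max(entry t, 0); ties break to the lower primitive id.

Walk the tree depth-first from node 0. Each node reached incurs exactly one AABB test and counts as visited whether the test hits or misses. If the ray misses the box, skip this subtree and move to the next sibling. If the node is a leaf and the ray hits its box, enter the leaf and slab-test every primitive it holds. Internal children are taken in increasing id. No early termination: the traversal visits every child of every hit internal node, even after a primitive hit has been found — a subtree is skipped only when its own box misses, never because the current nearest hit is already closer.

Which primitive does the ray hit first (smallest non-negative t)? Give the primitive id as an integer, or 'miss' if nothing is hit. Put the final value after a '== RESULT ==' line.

Walk:
N0 x:[40/3,82/3] y:[17/2,22] z:[6,41/2] -> hit [40/3,41/2], descend [3, 4]
  N3 x:[20,82/3] y:[17/2,33/2] z:[17/2,31/2] -> miss, prune
  N4 x:[40/3,65/3] y:[25/2,22] z:[6,41/2] -> hit [40/3,41/2], descend [2, 5]
    N2 x:[40/3,62/3] y:[25/2,16] z:[6,25/2] -> miss, prune
    N5 x:[59/3,65/3] y:[37/2,22] z:[7,41/2] -> hit [59/3,41/2] leaf, test {P6(miss), P7@t=20}

5 AABB tests over nodes [0, 3, 4, 2, 5]; 1 leaf entered; closest P7.

== RESULT ==
7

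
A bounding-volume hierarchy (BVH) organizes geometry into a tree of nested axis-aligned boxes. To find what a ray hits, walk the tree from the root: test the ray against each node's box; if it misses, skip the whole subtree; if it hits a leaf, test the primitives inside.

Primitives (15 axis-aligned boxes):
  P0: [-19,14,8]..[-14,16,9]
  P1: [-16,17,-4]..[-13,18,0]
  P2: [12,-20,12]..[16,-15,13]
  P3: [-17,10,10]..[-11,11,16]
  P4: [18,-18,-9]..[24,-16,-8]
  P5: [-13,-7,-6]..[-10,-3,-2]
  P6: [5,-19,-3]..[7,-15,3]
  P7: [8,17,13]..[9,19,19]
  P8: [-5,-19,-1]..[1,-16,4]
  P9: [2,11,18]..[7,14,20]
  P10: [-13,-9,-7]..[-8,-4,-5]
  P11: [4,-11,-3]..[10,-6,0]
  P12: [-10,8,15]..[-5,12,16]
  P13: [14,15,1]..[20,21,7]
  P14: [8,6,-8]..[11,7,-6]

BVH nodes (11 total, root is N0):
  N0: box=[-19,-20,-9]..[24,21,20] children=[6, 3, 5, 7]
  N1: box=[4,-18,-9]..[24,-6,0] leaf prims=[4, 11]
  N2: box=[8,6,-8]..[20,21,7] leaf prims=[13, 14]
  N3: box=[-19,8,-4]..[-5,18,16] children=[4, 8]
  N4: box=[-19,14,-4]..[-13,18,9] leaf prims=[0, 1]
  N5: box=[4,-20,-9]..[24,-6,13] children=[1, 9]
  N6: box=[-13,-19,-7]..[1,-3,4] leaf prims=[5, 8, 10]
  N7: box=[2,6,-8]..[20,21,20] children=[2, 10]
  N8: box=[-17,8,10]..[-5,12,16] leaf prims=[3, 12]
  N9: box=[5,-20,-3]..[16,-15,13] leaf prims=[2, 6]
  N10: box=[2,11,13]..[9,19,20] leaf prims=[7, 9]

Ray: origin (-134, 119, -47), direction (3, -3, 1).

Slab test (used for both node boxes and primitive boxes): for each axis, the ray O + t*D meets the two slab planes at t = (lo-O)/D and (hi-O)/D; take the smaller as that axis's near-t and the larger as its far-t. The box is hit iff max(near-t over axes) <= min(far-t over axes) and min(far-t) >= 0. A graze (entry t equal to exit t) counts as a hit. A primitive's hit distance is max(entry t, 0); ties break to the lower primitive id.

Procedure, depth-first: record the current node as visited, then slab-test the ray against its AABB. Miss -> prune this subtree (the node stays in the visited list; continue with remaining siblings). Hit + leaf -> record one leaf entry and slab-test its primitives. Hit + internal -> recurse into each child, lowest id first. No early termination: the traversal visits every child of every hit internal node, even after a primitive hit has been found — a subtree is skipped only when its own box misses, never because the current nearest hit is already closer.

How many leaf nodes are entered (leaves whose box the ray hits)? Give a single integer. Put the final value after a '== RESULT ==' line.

Walk:
N0 x:[115/3,158/3] y:[98/3,139/3] z:[38,67] -> hit [115/3,139/3], descend [3, 5, 6, 7]
  N3 x:[115/3,43] y:[101/3,37] z:[43,63] -> miss, prune
  N5 x:[46,158/3] y:[125/3,139/3] z:[38,60] -> hit [46,139/3], descend [1, 9]
    N1 x:[46,158/3] y:[125/3,137/3] z:[38,47] -> miss, prune
    N9 x:[139/3,50] y:[134/3,139/3] z:[44,60] -> hit [139/3,139/3] leaf, test {P2(miss), P6(miss)}
  N6 x:[121/3,45] y:[122/3,46] z:[40,51] -> hit [122/3,45] leaf, test {P5@t=41, P8(miss), P10@t=41}
  N7 x:[136/3,154/3] y:[98/3,113/3] z:[39,67] -> miss, prune

7 AABB tests over nodes [0, 3, 5, 1, 9, 6, 7]; 2 leaves entered; closest P5.

== RESULT ==
2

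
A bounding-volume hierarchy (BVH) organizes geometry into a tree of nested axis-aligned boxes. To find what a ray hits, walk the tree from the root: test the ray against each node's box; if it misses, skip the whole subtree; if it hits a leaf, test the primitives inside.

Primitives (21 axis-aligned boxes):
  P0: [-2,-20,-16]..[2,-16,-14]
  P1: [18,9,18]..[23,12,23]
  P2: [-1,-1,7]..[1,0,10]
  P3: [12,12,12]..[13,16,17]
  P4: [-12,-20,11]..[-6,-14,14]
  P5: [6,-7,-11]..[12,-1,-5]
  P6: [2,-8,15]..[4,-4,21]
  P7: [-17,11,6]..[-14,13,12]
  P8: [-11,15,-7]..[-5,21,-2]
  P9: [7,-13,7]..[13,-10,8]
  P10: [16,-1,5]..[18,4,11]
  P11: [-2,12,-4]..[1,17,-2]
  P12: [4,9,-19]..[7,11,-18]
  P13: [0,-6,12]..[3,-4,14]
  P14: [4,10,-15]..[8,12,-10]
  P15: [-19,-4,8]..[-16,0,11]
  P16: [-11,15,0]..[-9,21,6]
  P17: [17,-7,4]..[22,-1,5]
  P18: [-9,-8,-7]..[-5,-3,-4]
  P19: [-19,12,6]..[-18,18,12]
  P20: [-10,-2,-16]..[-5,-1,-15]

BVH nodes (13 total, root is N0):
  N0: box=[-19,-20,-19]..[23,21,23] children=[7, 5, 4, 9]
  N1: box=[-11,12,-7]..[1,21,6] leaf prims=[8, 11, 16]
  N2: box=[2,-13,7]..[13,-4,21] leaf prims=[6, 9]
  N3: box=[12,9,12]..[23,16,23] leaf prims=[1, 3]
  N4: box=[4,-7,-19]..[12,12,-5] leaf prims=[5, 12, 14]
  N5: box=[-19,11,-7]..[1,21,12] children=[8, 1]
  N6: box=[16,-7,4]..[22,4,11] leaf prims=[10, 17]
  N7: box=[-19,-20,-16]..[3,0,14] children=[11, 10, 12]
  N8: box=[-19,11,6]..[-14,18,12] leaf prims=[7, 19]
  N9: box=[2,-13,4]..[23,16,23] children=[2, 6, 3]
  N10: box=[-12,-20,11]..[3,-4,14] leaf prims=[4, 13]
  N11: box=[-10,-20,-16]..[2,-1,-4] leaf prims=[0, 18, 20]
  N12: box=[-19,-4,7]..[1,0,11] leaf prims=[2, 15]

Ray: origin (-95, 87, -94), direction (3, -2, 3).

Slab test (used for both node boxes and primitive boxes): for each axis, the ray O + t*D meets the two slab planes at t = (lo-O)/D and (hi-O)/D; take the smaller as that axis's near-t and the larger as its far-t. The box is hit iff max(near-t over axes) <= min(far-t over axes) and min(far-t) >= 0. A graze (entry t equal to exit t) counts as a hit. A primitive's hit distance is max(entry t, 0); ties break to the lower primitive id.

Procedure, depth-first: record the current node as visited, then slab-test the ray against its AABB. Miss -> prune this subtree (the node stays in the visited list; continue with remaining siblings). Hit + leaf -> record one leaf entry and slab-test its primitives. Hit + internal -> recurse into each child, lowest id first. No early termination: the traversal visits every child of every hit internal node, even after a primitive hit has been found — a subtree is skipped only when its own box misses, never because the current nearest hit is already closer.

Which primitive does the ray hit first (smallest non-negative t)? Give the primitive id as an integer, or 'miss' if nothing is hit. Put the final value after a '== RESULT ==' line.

Trace the traversal:
N0 x:[76/3,118/3] y:[33,107/2] z:[25,39] -> hit [33,39], descend [4, 5, 7, 9]
  N4 x:[33,107/3] y:[75/2,47] z:[25,89/3] -> miss, prune
  N5 x:[76/3,32] y:[33,38] z:[29,106/3] -> miss, prune
  N7 x:[76/3,98/3] y:[87/2,107/2] z:[26,36] -> miss, prune
  N9 x:[97/3,118/3] y:[71/2,50] z:[98/3,39] -> hit [71/2,39], descend [2, 3, 6]
    N2 x:[97/3,36] y:[91/2,50] z:[101/3,115/3] -> miss, prune
    N3 x:[107/3,118/3] y:[71/2,39] z:[106/3,39] -> hit [107/3,39] leaf, test {P1@t=113/3, P3@t=107/3}
    N6 x:[37,39] y:[83/2,47] z:[98/3,35] -> miss, prune

Visited [0, 4, 5, 7, 9, 2, 3, 6]. Tests: 8 box, 1 leaf. Nearest: P3.

== RESULT ==
3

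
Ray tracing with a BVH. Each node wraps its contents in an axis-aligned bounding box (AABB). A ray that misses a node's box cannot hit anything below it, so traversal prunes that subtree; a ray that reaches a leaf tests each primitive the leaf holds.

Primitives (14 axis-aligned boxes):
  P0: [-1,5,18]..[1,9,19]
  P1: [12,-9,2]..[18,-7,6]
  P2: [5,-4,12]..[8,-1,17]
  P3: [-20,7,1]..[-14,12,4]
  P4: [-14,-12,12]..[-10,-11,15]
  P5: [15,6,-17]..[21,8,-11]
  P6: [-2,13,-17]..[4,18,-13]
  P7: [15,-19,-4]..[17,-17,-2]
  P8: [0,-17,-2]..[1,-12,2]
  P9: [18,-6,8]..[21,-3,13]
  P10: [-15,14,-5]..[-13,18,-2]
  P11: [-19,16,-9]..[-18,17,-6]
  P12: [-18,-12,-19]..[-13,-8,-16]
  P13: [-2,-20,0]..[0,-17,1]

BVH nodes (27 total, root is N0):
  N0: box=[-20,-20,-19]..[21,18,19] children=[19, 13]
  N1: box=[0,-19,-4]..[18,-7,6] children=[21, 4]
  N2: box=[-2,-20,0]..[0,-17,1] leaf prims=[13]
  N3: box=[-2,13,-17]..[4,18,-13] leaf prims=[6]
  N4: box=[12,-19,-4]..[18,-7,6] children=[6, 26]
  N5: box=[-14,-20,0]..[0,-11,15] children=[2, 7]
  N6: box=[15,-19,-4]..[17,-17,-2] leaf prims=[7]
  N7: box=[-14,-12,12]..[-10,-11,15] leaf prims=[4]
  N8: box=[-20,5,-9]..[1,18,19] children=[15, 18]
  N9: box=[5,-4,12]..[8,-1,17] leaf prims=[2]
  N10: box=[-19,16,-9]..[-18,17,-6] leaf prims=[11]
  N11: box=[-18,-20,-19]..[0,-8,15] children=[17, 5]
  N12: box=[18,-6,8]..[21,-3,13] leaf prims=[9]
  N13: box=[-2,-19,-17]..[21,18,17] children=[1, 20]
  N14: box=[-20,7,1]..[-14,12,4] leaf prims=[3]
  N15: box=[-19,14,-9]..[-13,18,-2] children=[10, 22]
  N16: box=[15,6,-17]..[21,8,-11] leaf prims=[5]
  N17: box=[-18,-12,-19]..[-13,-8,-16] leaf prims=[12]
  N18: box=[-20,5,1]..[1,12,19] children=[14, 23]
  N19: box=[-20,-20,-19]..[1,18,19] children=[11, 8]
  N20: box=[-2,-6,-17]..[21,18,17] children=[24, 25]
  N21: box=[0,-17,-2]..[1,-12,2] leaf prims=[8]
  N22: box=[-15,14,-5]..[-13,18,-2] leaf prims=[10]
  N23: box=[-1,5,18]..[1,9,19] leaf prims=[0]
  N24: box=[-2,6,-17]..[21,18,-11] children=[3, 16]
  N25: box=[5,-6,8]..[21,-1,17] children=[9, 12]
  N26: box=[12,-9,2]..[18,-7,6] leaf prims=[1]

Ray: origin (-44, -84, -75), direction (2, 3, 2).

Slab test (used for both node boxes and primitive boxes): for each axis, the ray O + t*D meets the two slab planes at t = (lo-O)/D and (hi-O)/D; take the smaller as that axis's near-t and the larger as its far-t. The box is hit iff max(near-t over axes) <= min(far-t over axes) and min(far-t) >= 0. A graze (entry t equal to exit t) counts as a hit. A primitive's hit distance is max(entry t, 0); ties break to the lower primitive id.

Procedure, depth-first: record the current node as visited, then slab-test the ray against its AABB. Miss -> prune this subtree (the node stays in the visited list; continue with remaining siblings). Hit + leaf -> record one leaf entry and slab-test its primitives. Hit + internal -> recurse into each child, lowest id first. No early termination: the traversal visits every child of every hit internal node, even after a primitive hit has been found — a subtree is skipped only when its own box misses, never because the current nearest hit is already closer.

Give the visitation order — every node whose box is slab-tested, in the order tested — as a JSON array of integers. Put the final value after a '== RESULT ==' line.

Walk:
N0 x:[12,65/2] y:[64/3,34] z:[28,47] -> hit [28,65/2], descend [13, 19]
  N13 x:[21,65/2] y:[65/3,34] z:[29,46] -> hit [29,65/2], descend [1, 20]
    N1 x:[22,31] y:[65/3,77/3] z:[71/2,81/2] -> miss, prune
    N20 x:[21,65/2] y:[26,34] z:[29,46] -> hit [29,65/2], descend [24, 25]
      N24 x:[21,65/2] y:[30,34] z:[29,32] -> hit [30,32], descend [3, 16]
        N3 x:[21,24] y:[97/3,34] z:[29,31] -> miss, prune
        N16 x:[59/2,65/2] y:[30,92/3] z:[29,32] -> hit [30,92/3] leaf, test {P5@t=30}
      N25 x:[49/2,65/2] y:[26,83/3] z:[83/2,46] -> miss, prune
  N19 x:[12,45/2] y:[64/3,34] z:[28,47] -> miss, prune

order=[0, 13, 1, 20, 24, 3, 16, 25, 19]  |boxes|=9  |leaves|=1  hit=P5

== RESULT ==
[0, 13, 1, 20, 24, 3, 16, 25, 19]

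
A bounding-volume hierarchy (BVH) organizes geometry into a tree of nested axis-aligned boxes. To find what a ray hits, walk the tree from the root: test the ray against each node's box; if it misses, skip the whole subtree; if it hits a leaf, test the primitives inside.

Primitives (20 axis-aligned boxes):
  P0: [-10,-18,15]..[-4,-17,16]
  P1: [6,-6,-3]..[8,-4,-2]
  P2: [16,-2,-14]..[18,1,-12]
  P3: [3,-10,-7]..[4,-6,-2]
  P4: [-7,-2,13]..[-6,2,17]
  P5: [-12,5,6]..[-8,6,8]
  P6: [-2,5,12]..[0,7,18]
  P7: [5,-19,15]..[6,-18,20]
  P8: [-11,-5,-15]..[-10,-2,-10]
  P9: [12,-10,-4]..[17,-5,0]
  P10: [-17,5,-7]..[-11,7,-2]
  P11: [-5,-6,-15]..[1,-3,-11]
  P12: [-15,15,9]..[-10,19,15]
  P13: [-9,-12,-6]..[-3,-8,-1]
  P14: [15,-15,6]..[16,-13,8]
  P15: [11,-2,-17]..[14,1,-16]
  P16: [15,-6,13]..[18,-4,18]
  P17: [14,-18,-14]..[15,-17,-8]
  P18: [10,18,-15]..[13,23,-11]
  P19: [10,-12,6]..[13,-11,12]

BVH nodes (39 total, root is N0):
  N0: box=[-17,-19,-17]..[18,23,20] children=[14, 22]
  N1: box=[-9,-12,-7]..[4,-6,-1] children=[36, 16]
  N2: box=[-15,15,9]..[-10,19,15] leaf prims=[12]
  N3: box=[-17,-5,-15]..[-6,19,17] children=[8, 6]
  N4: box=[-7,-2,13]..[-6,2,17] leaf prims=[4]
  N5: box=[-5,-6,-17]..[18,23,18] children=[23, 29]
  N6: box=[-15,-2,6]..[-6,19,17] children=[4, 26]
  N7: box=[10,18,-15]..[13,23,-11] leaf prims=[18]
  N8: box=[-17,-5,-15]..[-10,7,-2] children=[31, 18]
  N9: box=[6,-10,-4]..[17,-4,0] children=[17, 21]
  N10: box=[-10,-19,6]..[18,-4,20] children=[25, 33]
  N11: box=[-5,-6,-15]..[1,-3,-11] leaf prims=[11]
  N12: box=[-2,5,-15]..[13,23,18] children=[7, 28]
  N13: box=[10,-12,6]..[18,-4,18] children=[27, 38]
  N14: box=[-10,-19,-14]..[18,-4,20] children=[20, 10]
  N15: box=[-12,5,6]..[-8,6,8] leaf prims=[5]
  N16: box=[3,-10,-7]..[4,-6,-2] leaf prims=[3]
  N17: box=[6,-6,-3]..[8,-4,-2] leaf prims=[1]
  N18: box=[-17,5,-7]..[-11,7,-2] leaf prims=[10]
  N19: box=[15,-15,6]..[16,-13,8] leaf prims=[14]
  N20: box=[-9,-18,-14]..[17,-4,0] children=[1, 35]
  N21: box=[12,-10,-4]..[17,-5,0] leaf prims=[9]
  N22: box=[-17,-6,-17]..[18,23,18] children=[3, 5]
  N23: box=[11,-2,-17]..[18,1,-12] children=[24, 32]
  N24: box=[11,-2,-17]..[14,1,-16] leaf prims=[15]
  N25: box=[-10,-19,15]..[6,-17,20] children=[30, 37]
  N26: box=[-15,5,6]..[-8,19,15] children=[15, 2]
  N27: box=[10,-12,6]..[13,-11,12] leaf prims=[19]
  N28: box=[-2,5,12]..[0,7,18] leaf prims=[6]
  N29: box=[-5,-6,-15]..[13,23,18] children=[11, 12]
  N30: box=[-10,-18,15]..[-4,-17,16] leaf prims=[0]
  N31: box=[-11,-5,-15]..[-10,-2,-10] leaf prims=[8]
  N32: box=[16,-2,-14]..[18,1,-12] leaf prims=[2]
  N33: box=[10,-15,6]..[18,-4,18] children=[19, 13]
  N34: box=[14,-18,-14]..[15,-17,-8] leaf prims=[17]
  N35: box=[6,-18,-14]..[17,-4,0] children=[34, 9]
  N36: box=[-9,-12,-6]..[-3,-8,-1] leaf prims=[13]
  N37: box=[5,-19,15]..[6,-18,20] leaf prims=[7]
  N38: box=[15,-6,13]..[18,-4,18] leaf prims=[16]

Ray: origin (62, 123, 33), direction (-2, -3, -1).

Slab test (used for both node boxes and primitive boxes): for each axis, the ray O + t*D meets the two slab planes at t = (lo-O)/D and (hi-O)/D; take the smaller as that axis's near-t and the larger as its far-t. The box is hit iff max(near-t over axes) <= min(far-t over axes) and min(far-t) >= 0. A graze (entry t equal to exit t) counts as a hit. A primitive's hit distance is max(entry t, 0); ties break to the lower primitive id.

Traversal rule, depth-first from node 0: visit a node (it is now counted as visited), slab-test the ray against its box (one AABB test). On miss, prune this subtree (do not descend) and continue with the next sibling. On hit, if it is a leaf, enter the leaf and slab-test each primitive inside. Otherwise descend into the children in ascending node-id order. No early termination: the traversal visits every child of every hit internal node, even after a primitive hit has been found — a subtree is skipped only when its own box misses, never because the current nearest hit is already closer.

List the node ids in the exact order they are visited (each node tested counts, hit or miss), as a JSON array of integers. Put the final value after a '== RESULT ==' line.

Walk:
N0 x:[22,79/2] y:[100/3,142/3] z:[13,50] -> hit [100/3,79/2], descend [14, 22]
  N14 x:[22,36] y:[127/3,142/3] z:[13,47] -> miss, prune
  N22 x:[22,79/2] y:[100/3,43] z:[15,50] -> hit [100/3,79/2], descend [3, 5]
    N3 x:[34,79/2] y:[104/3,128/3] z:[16,48] -> hit [104/3,79/2], descend [6, 8]
      N6 x:[34,77/2] y:[104/3,125/3] z:[16,27] -> miss, prune
      N8 x:[36,79/2] y:[116/3,128/3] z:[35,48] -> hit [116/3,79/2], descend [18, 31]
        N18 x:[73/2,79/2] y:[116/3,118/3] z:[35,40] -> hit [116/3,118/3] leaf, test {P10@t=116/3}
        N31 x:[36,73/2] y:[125/3,128/3] z:[43,48] -> miss, prune
    N5 x:[22,67/2] y:[100/3,43] z:[15,50] -> hit [100/3,67/2], descend [23, 29]
      N23 x:[22,51/2] y:[122/3,125/3] z:[45,50] -> miss, prune
      N29 x:[49/2,67/2] y:[100/3,43] z:[15,48] -> hit [100/3,67/2], descend [11, 12]
        N11 x:[61/2,67/2] y:[42,43] z:[44,48] -> miss, prune
        N12 x:[49/2,32] y:[100/3,118/3] z:[15,48] -> miss, prune

order=[0, 14, 22, 3, 6, 8, 18, 31, 5, 23, 29, 11, 12]  |boxes|=13  |leaves|=1  hit=P10

== RESULT ==
[0, 14, 22, 3, 6, 8, 18, 31, 5, 23, 29, 11, 12]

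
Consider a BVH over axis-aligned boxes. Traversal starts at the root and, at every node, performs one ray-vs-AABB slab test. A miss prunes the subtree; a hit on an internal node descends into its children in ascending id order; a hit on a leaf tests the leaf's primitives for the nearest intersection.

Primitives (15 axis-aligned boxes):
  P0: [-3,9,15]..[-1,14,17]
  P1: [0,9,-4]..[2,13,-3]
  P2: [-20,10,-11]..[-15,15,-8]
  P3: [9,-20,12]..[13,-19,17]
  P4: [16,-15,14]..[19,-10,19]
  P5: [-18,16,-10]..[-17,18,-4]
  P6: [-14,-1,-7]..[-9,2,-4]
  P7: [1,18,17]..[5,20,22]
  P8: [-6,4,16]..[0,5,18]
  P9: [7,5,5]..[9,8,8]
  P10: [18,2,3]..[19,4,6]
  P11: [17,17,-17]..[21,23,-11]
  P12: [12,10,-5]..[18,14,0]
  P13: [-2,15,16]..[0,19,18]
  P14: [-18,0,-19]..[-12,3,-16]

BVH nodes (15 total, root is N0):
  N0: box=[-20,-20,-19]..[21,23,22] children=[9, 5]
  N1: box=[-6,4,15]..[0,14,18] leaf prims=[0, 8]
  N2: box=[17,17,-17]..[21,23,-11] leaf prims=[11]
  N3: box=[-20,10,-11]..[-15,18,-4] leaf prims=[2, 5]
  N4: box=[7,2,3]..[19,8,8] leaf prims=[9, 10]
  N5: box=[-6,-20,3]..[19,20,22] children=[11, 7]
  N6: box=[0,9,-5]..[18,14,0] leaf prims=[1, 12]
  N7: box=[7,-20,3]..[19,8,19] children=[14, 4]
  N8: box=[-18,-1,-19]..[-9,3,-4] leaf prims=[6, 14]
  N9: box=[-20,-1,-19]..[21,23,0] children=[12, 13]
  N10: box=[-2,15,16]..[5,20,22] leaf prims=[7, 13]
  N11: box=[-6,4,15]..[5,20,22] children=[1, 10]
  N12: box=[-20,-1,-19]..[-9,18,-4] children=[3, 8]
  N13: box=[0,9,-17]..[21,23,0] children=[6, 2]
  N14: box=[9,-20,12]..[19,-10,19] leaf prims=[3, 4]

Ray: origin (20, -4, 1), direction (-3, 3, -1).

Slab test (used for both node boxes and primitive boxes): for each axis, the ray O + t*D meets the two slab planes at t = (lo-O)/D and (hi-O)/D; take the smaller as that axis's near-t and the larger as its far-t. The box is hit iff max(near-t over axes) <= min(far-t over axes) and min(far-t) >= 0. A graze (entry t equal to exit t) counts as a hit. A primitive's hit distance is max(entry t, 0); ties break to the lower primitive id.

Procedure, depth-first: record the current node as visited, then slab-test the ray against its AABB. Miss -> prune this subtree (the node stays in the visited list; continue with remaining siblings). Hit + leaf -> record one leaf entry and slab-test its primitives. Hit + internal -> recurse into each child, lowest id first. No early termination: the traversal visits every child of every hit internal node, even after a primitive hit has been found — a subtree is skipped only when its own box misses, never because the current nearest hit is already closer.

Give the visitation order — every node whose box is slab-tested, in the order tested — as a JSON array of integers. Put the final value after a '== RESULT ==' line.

Trace the traversal:
N0 x:[-1/3,40/3] y:[-16/3,9] z:[-21,20] -> hit [-1/3,9], descend [5, 9]
  N5 x:[1/3,26/3] y:[-16/3,8] z:[-21,-2] -> miss, prune
  N9 x:[-1/3,40/3] y:[1,9] z:[1,20] -> hit [1,9], descend [12, 13]
    N12 x:[29/3,40/3] y:[1,22/3] z:[5,20] -> miss, prune
    N13 x:[-1/3,20/3] y:[13/3,9] z:[1,18] -> hit [13/3,20/3], descend [2, 6]
      N2 x:[-1/3,1] y:[7,9] z:[12,18] -> miss, prune
      N6 x:[2/3,20/3] y:[13/3,6] z:[1,6] -> hit [13/3,6] leaf, test {P1(miss), P12(miss)}

Visited [0, 5, 9, 12, 13, 2, 6]. Tests: 7 box, 1 leaf. Nearest: miss.

== RESULT ==
[0, 5, 9, 12, 13, 2, 6]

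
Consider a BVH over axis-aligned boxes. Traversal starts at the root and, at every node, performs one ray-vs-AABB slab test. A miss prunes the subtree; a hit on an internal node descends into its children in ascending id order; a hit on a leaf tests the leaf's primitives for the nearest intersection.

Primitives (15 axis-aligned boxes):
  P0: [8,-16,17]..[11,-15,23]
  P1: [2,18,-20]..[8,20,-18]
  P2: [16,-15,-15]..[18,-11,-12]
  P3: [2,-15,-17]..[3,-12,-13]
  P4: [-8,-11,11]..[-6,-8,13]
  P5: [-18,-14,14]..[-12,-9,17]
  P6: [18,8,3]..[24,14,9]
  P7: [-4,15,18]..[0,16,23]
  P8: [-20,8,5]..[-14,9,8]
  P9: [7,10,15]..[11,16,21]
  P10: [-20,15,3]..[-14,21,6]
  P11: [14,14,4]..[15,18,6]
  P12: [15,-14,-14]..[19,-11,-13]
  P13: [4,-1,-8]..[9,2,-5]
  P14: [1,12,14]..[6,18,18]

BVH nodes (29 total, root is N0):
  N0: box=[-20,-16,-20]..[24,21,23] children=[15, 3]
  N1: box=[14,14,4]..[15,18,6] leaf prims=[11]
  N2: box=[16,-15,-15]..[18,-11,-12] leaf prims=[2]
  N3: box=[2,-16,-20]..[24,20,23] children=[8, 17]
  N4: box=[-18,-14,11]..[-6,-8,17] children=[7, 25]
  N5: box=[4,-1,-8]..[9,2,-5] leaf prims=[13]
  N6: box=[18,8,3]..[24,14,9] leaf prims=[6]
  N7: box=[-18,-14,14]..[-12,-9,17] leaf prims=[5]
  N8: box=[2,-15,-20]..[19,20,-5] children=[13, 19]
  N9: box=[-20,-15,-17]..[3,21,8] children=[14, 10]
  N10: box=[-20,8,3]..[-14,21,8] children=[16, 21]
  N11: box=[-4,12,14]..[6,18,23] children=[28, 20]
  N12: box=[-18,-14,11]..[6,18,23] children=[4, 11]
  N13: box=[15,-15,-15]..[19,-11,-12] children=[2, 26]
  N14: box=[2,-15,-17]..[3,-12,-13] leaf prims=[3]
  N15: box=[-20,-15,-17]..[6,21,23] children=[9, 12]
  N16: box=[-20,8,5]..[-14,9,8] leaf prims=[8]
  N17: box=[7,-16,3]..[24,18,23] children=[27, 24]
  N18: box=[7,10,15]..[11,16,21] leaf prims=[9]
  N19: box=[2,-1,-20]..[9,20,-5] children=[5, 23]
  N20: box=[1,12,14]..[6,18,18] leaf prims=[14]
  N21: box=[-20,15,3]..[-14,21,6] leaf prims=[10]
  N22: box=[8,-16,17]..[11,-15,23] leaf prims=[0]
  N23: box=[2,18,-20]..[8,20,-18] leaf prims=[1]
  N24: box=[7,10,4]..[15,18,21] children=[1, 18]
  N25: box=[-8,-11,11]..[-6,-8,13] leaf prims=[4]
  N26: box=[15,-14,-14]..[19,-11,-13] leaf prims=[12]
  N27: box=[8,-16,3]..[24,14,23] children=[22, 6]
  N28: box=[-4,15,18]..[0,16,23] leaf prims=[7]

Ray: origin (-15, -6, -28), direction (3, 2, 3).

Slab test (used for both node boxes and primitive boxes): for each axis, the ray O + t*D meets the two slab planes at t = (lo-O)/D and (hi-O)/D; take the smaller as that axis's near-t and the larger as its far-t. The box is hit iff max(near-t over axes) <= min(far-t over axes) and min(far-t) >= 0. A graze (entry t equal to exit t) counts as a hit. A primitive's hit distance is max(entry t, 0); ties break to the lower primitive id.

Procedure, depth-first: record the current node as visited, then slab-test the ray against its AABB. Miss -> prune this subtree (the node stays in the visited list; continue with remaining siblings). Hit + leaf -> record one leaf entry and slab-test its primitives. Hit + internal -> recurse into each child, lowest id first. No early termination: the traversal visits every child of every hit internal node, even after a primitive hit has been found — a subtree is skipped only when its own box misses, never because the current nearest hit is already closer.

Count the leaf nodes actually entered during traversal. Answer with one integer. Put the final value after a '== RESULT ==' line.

Walk:
N0 x:[-5/3,13] y:[-5,27/2] z:[8/3,17] -> hit [8/3,13], descend [3, 15]
  N3 x:[17/3,13] y:[-5,13] z:[8/3,17] -> hit [17/3,13], descend [8, 17]
    N8 x:[17/3,34/3] y:[-9/2,13] z:[8/3,23/3] -> hit [17/3,23/3], descend [13, 19]
      N13 x:[10,34/3] y:[-9/2,-5/2] z:[13/3,16/3] -> miss, prune
      N19 x:[17/3,8] y:[5/2,13] z:[8/3,23/3] -> hit [17/3,23/3], descend [5, 23]
        N5 x:[19/3,8] y:[5/2,4] z:[20/3,23/3] -> miss, prune
        N23 x:[17/3,23/3] y:[12,13] z:[8/3,10/3] -> miss, prune
    N17 x:[22/3,13] y:[-5,12] z:[31/3,17] -> hit [31/3,12], descend [24, 27]
      N24 x:[22/3,10] y:[8,12] z:[32/3,49/3] -> miss, prune
      N27 x:[23/3,13] y:[-5,10] z:[31/3,17] -> miss, prune
  N15 x:[-5/3,7] y:[-9/2,27/2] z:[11/3,17] -> hit [11/3,7], descend [9, 12]
    N9 x:[-5/3,6] y:[-9/2,27/2] z:[11/3,12] -> hit [11/3,6], descend [10, 14]
      N10 x:[-5/3,1/3] y:[7,27/2] z:[31/3,12] -> miss, prune
      N14 x:[17/3,6] y:[-9/2,-3] z:[11/3,5] -> miss, prune
    N12 x:[-1,7] y:[-4,12] z:[13,17] -> miss, prune

15 AABB tests over nodes [0, 3, 8, 13, 19, 5, 23, 17, 24, 27, 15, 9, 10, 14, 12]; 0 leaves entered; closest miss.

== RESULT ==
0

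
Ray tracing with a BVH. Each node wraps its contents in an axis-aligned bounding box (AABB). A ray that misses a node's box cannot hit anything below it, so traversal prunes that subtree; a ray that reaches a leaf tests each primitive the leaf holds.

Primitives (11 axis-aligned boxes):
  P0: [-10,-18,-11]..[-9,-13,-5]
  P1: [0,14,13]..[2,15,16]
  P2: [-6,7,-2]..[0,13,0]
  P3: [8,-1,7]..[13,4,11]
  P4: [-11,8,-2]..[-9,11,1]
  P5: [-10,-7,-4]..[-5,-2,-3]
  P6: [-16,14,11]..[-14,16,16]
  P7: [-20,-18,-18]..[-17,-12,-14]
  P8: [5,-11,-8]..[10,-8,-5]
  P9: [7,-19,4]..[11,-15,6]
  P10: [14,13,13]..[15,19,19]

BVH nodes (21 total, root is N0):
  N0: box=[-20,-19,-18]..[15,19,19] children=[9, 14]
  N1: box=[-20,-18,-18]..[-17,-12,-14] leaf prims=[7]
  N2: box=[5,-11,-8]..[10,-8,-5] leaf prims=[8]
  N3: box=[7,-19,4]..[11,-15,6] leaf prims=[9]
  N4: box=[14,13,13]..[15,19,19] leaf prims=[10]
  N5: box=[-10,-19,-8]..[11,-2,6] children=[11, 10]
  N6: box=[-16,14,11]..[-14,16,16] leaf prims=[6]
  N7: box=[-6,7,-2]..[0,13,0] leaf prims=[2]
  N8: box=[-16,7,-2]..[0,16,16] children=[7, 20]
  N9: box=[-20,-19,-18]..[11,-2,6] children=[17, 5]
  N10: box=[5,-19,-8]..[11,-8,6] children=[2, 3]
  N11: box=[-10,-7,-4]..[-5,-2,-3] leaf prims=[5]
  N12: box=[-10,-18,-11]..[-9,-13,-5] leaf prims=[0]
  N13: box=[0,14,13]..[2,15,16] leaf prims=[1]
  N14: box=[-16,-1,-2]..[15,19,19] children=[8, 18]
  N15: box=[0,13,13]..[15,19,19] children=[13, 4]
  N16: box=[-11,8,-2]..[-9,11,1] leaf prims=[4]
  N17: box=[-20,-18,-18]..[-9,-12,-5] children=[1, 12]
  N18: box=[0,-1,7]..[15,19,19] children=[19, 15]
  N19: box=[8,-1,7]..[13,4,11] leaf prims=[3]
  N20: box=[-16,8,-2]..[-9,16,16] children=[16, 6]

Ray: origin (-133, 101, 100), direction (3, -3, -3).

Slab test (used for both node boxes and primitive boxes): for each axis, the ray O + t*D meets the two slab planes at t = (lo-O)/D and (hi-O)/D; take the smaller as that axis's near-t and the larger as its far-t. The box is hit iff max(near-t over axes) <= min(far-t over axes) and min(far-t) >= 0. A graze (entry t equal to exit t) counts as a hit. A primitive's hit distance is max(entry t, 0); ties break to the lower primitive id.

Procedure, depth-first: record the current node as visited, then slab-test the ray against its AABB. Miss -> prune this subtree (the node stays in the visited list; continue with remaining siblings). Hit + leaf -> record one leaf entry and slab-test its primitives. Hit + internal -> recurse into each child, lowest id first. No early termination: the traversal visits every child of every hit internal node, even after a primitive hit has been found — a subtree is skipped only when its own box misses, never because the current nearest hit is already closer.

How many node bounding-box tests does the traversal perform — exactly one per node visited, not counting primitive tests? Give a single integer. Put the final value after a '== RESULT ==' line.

Walk:
N0 x:[113/3,148/3] y:[82/3,40] z:[27,118/3] -> hit [113/3,118/3], descend [9, 14]
  N9 x:[113/3,48] y:[103/3,40] z:[94/3,118/3] -> hit [113/3,118/3], descend [5, 17]
    N5 x:[41,48] y:[103/3,40] z:[94/3,36] -> miss, prune
    N17 x:[113/3,124/3] y:[113/3,119/3] z:[35,118/3] -> hit [113/3,118/3], descend [1, 12]
      N1 x:[113/3,116/3] y:[113/3,119/3] z:[38,118/3] -> hit [38,116/3] leaf, test {P7@t=38}
      N12 x:[41,124/3] y:[38,119/3] z:[35,37] -> miss, prune
  N14 x:[39,148/3] y:[82/3,34] z:[27,34] -> miss, prune

Summary -> nodes [0, 9, 5, 17, 1, 12, 14]; box-tests=7; leaf-entries=1; first=P7

== RESULT ==
7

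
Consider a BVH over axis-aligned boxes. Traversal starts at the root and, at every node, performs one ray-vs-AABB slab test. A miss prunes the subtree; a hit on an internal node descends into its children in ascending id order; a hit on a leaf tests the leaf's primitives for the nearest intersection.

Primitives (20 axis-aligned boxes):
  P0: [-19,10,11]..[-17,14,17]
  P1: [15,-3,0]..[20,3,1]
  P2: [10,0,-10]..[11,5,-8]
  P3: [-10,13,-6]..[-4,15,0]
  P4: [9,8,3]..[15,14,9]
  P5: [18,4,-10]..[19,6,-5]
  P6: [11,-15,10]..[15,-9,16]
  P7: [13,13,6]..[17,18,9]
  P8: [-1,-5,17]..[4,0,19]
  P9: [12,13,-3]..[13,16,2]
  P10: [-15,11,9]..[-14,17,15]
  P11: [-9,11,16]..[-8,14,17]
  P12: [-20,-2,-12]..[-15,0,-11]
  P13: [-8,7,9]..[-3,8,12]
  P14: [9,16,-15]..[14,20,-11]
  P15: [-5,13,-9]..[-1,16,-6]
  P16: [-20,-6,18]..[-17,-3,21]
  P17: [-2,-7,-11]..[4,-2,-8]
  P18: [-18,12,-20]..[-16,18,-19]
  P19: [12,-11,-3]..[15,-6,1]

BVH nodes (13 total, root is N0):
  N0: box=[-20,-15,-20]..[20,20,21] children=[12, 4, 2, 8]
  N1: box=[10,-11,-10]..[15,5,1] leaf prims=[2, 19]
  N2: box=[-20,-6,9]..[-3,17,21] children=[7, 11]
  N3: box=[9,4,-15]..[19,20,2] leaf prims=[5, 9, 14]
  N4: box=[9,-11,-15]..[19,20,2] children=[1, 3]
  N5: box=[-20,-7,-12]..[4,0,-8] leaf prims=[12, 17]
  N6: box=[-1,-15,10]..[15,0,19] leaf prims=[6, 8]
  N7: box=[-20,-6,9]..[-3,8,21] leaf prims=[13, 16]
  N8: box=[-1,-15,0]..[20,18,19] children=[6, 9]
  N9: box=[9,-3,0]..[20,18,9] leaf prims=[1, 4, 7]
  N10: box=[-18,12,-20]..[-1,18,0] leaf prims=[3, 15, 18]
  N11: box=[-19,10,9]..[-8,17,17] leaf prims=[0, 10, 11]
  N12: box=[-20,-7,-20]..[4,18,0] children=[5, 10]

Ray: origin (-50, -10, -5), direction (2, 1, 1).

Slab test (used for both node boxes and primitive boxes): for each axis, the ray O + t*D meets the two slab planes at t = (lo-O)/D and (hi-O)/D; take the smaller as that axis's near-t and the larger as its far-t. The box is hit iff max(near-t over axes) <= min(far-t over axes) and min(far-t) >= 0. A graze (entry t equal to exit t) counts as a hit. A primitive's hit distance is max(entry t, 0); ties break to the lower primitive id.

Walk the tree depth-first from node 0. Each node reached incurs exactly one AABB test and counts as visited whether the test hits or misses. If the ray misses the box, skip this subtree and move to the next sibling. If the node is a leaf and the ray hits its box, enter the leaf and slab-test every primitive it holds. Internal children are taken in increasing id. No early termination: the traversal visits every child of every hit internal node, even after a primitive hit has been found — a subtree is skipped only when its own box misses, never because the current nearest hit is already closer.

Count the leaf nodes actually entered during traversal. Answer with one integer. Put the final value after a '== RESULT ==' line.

Trace the traversal:
N0 x:[15,35] y:[-5,30] z:[-15,26] -> hit [15,26], descend [2, 4, 8, 12]
  N2 x:[15,47/2] y:[4,27] z:[14,26] -> hit [15,47/2], descend [7, 11]
    N7 x:[15,47/2] y:[4,18] z:[14,26] -> hit [15,18] leaf, test {P13(miss), P16(miss)}
    N11 x:[31/2,21] y:[20,27] z:[14,22] -> hit [20,21] leaf, test {P0(miss), P10(miss), P11@t=21}
  N4 x:[59/2,69/2] y:[-1,30] z:[-10,7] -> miss, prune
  N8 x:[49/2,35] y:[-5,28] z:[5,24] -> miss, prune
  N12 x:[15,27] y:[3,28] z:[-15,5] -> miss, prune

order=[0, 2, 7, 11, 4, 8, 12]  |boxes|=7  |leaves|=2  hit=P11

== RESULT ==
2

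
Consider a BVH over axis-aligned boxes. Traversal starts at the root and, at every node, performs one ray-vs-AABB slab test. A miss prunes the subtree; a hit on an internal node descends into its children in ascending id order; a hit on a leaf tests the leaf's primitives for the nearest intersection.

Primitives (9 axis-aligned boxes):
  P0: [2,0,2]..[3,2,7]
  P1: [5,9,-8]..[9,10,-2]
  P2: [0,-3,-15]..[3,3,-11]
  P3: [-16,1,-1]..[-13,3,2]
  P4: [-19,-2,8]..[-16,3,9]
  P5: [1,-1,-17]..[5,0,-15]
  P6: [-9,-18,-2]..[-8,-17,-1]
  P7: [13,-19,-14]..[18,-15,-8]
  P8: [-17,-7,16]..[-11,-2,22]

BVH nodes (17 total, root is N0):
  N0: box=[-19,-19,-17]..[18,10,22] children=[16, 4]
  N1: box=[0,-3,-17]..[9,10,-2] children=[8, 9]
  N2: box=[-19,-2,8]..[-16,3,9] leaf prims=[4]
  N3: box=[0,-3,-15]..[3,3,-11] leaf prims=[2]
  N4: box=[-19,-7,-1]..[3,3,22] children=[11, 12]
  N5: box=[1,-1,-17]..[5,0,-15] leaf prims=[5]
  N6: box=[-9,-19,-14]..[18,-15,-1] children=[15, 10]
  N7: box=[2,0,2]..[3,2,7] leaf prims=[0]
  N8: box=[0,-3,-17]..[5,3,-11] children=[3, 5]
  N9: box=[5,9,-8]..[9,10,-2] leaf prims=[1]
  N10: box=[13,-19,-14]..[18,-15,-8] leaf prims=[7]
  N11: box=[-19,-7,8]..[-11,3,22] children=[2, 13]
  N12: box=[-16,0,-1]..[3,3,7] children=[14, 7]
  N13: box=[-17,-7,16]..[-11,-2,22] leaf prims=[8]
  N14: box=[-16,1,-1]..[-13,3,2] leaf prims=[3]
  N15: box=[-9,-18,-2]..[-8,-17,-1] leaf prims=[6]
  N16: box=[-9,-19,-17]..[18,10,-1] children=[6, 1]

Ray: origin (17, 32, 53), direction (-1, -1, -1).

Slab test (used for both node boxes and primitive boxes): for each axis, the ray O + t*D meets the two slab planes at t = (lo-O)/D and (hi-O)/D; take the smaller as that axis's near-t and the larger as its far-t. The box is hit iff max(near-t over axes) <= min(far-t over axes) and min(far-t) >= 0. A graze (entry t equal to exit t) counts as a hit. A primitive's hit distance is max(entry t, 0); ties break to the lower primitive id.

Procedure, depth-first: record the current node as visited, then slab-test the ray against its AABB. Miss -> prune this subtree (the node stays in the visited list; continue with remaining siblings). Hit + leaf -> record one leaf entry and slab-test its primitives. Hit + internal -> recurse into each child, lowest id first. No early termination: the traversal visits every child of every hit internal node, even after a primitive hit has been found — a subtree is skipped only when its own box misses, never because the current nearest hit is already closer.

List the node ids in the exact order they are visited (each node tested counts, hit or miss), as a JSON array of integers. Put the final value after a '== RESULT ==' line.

Trace the traversal:
N0 x:[-1,36] y:[22,51] z:[31,70] -> hit [31,36], descend [4, 16]
  N4 x:[14,36] y:[29,39] z:[31,54] -> hit [31,36], descend [11, 12]
    N11 x:[28,36] y:[29,39] z:[31,45] -> hit [31,36], descend [2, 13]
      N2 x:[33,36] y:[29,34] z:[44,45] -> miss, prune
      N13 x:[28,34] y:[34,39] z:[31,37] -> hit [34,34] leaf, test {P8@t=34}
    N12 x:[14,33] y:[29,32] z:[46,54] -> miss, prune
  N16 x:[-1,26] y:[22,51] z:[54,70] -> miss, prune

Summary -> nodes [0, 4, 11, 2, 13, 12, 16]; box-tests=7; leaf-entries=1; first=P8

== RESULT ==
[0, 4, 11, 2, 13, 12, 16]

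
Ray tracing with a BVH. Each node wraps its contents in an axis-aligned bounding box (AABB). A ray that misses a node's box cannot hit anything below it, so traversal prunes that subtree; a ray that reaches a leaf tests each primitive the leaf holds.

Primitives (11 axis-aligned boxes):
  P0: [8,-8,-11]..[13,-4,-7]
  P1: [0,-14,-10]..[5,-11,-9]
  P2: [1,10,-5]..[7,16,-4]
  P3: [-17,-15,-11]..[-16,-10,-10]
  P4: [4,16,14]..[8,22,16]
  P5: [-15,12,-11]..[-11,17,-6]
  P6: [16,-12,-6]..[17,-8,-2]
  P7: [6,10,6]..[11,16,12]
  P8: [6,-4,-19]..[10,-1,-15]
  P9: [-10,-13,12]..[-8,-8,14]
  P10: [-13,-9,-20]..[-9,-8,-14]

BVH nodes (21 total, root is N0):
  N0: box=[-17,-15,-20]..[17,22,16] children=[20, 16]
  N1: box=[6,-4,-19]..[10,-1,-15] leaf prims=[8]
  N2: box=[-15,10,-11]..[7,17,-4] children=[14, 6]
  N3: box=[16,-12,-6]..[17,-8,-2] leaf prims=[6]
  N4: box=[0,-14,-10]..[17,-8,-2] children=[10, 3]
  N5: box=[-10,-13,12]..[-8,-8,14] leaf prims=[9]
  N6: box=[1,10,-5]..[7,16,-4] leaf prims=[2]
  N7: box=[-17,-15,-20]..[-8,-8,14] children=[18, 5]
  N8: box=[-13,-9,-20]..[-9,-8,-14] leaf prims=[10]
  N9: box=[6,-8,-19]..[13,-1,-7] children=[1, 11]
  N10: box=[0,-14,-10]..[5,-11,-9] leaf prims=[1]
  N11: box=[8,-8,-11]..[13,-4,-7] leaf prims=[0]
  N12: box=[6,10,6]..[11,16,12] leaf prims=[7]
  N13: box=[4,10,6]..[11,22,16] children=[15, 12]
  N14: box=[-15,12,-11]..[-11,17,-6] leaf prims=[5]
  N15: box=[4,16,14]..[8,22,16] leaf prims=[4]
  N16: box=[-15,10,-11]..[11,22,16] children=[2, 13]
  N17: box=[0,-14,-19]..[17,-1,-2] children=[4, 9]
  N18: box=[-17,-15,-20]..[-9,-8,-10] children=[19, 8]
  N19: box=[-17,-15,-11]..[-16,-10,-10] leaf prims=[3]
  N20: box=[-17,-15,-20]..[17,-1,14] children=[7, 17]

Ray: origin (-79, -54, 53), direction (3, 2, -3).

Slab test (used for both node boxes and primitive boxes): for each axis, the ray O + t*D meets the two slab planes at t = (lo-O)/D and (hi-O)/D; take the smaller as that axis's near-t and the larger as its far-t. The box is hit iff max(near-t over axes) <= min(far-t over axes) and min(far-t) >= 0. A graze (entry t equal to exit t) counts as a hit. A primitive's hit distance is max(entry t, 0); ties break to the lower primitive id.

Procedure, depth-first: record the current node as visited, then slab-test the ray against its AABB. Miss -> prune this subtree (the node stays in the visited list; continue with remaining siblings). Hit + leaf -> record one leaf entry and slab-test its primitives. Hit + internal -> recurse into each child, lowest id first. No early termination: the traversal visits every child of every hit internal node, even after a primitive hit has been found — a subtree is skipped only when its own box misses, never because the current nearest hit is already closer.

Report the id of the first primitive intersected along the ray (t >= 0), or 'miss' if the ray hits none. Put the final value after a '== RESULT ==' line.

Traverse from the root:
N0 x:[62/3,32] y:[39/2,38] z:[37/3,73/3] -> hit [62/3,73/3], descend [16, 20]
  N16 x:[64/3,30] y:[32,38] z:[37/3,64/3] -> miss, prune
  N20 x:[62/3,32] y:[39/2,53/2] z:[13,73/3] -> hit [62/3,73/3], descend [7, 17]
    N7 x:[62/3,71/3] y:[39/2,23] z:[13,73/3] -> hit [62/3,23], descend [5, 18]
      N5 x:[23,71/3] y:[41/2,23] z:[13,41/3] -> miss, prune
      N18 x:[62/3,70/3] y:[39/2,23] z:[21,73/3] -> hit [21,23], descend [8, 19]
        N8 x:[22,70/3] y:[45/2,23] z:[67/3,73/3] -> hit [45/2,23] leaf, test {P10@t=45/2}
        N19 x:[62/3,21] y:[39/2,22] z:[21,64/3] -> hit [21,21] leaf, test {P3@t=21}
    N17 x:[79/3,32] y:[20,53/2] z:[55/3,24] -> miss, prune

9 AABB tests over nodes [0, 16, 20, 7, 5, 18, 8, 19, 17]; 2 leaves entered; closest P3.

== RESULT ==
3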